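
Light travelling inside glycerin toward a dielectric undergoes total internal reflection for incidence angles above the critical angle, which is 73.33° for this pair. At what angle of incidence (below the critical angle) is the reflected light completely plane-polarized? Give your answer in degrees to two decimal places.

At the critical angle sin θ_c = n₂/n₁, giving n₂/n₁ = sin 73.33° = 0.9580.
Then tan θ_B = n₂/n₁ = 0.9580, so θ_B = arctan 0.9580 = 43.77°.

θ_B ≈ 43.77°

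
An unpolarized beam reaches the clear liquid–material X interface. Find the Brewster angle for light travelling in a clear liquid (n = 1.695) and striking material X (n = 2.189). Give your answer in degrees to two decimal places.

At Brewster's angle the reflected and refracted rays are perpendicular, which with Snell's law gives tan θ_B = n₂/n₁.
Here n₂/n₁ = 2.189/1.695 = 1.2914, and Brewster's law gives tan θ_B = n₂/n₁.
So θ_B = arctan 1.2914 = 52.25°.

θ_B ≈ 52.25°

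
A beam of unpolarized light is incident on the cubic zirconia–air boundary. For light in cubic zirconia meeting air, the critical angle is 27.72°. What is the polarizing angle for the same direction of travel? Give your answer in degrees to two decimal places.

θ_B ≈ 24.95°

sin θ_c = n₂/n₁, so n₂/n₁ = sin 27.72° = 0.4652.
Brewster: tan θ_B = n₂/n₁ = 0.4652.
θ_B = arctan(0.4652) = 24.95°.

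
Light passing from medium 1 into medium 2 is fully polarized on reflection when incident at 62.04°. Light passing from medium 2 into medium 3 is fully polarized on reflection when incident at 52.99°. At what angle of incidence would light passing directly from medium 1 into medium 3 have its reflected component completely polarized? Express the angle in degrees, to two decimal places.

θ_B ≈ 68.19°

Each Brewster angle gives a ratio: n₂/n₁ = tan 62.04° = 1.8839, n₃/n₂ = tan 52.99° = 1.3266.
So n₃/n₁ = (n₂/n₁)(n₃/n₂) = 1.8839 × 1.3266 = 2.4991.
θ_B(1→3) = arctan(2.4991) = 68.19°.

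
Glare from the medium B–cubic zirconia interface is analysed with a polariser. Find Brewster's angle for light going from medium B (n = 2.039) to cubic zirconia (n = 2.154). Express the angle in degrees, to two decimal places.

Here n₂/n₁ = 2.154/2.039 = 1.0564, and Brewster's law gives tan θ_B = n₂/n₁.
So θ_B = arctan 1.0564 = 46.57°.

θ_B ≈ 46.57°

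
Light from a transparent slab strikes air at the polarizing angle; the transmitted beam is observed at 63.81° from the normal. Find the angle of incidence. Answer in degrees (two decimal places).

Since the reflected and refracted rays are at right angles at the polarizing angle, θ_B + θ_t = 90°.
θ_B = 90° − 63.81° = 26.19°.

θ_B ≈ 26.19°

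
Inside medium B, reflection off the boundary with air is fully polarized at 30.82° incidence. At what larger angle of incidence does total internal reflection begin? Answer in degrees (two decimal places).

From Brewster, n₂/n₁ = tan θ_B = tan 30.82° = 0.5966.
Then sin θ_c = n₂/n₁ = 0.5966, so θ_c = arcsin 0.5966 = 36.63°.

θ_c ≈ 36.63°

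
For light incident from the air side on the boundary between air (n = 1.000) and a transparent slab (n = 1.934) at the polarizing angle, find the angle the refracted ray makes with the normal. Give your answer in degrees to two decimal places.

First find Brewster's angle: tan θ_B = 1.934/1.000 = 1.9340, giving θ_B = 62.66°.
At Brewster's angle the reflected and refracted rays are perpendicular, so θ_t = 90° − θ_B = 90° − 62.66° = 27.34°.

θ_t ≈ 27.34°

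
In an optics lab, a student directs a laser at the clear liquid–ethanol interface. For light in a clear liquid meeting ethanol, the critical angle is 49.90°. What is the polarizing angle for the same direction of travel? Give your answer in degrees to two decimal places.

sin θ_c = n₂/n₁, so n₂/n₁ = sin 49.90° = 0.7649.
Brewster: tan θ_B = n₂/n₁ = 0.7649.
θ_B = arctan(0.7649) = 37.41°.

θ_B ≈ 37.41°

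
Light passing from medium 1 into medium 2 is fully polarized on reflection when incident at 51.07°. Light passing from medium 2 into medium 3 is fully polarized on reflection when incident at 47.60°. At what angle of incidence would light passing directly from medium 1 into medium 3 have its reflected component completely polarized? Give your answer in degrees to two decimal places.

θ_B ≈ 53.59°

Each Brewster angle gives a ratio: n₂/n₁ = tan 51.07° = 1.2380, n₃/n₂ = tan 47.60° = 1.0951.
n₃/n₁ = 1.3558. Then tan θ_B(1→3) = n₃/n₁, so θ_B(1→3) = arctan(1.3558) = 53.59°.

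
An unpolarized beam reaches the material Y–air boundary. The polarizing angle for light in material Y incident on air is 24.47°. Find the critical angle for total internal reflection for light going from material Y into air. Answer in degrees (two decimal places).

θ_c ≈ 27.07°

tan θ_B = n₂/n₁ = tan 24.47° = 0.4551.
Total internal reflection: sin θ_c = n₂/n₁ = 0.4551.
θ_c = arcsin(0.4551) = 27.07°.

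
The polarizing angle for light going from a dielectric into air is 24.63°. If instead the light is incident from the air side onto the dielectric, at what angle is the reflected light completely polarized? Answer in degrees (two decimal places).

tan θ_B' = n₁/n₂ = 1/tan θ_B, so θ_B' = 90° − θ_B.
θ_B' = 90° − 24.63° = 65.37°.

θ_B' ≈ 65.37°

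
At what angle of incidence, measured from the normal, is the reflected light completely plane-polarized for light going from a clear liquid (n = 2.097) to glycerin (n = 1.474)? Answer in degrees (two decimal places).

θ_B ≈ 35.10°

tan θ_B = n₂/n₁ = 1.474/2.097 = 0.7029.
So θ_B = arctan 0.7029 = 35.10°.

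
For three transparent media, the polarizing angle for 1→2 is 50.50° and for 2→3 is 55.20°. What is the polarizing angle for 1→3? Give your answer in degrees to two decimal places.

θ_B ≈ 60.19°

Each Brewster angle gives a ratio: n₂/n₁ = tan 50.50° = 1.2131, n₃/n₂ = tan 55.20° = 1.4388.
Multiplying, n₃/n₁ = 1.2131 × 1.4388 = 1.7454, and θ_B(1→3) = arctan 1.7454 = 60.19°.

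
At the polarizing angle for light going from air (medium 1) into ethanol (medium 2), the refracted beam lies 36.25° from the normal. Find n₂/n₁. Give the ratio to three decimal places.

n₂/n₁ ≈ 1.364

θ_B + θ_t = 90°, so θ_B = 90° − 36.25° = 53.75°.
tan θ_B = n₂/n₁, so n₂/n₁ = tan 53.75° = 1.364.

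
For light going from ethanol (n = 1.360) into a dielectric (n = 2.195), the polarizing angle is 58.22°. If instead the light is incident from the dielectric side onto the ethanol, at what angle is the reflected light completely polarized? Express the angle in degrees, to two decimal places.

Reversing the direction swaps n₁ and n₂, so tan θ_B' = 1/tan θ_B and θ_B' = 90° − θ_B.
Hence θ_B' = 90° − 58.22° = 31.78°.

θ_B' ≈ 31.78°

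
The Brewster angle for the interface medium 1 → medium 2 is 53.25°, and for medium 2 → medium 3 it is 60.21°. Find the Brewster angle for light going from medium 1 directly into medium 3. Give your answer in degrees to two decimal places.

n₂/n₁ = tan 53.25° = 1.3392 and n₃/n₂ = tan 60.21° = 1.7468.
So n₃/n₁ = (n₂/n₁)(n₃/n₂) = 1.3392 × 1.7468 = 2.3393.
θ_B(1→3) = arctan(2.3393) = 66.85°.

θ_B ≈ 66.85°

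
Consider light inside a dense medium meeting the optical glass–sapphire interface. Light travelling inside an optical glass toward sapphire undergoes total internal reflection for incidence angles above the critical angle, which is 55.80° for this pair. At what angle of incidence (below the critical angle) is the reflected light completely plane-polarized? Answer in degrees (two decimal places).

θ_B ≈ 39.59°

n₂/n₁ = sin θ_c = sin 55.80° = 0.8271.
tan θ_B equals the same ratio, so θ_B = arctan(0.8271) = 39.59°.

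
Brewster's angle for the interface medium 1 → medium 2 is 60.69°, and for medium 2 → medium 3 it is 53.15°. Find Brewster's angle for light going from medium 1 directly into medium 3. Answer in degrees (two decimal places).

n₂/n₁ = tan 60.69° = 1.7813 and n₃/n₂ = tan 53.15° = 1.3343.
Multiplying, n₃/n₁ = 1.7813 × 1.3343 = 2.3767, and θ_B(1→3) = arctan 2.3767 = 67.18°.

θ_B ≈ 67.18°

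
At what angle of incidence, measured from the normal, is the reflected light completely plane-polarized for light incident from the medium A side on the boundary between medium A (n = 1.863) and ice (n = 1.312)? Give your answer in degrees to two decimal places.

θ_B ≈ 35.15°

tan θ_B = n₂/n₁ = 1.312/1.863 = 0.7042. Taking the arctangent, θ_B = 35.15°.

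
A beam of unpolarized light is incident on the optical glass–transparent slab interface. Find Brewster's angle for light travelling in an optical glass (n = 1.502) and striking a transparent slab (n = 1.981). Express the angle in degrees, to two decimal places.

θ_B ≈ 52.83°

Here n₂/n₁ = 1.981/1.502 = 1.3189, and Brewster's law gives tan θ_B = n₂/n₁.
So θ_B = arctan 1.3189 = 52.83°.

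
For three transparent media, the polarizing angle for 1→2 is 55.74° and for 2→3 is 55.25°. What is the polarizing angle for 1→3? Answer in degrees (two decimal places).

n₂/n₁ = tan 55.74° = 1.4681 and n₃/n₂ = tan 55.25° = 1.4415.
n₃/n₁ = 2.1163. Then tan θ_B(1→3) = n₃/n₁, so θ_B(1→3) = arctan(2.1163) = 64.71°.

θ_B ≈ 64.71°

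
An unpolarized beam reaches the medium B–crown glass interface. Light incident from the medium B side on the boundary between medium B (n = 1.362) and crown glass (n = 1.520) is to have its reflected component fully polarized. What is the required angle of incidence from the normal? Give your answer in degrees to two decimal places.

θ_B ≈ 48.14°

Brewster's condition: tan θ_B = n₂/n₁ = 1.520/1.362 = 1.1160.
θ_B = arctan(1.1160) = 48.14°.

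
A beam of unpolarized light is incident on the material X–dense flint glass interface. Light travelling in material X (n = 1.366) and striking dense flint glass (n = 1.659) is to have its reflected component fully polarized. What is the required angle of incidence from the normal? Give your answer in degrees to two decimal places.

θ_B ≈ 50.53°

At Brewster's angle the reflected and refracted rays are perpendicular, which with Snell's law gives tan θ_B = n₂/n₁.
Here n₂/n₁ = 1.659/1.366 = 1.2145, and Brewster's law gives tan θ_B = n₂/n₁.
So θ_B = arctan 1.2145 = 50.53°.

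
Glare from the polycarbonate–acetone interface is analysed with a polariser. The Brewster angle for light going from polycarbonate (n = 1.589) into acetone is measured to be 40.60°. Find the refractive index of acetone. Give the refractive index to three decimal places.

At the Brewster angle, tan θ_B = n₂/n₁ with n₁ on the incident side (polycarbonate) and n₂ on the transmitted side (acetone).
n₂ = n₁ tan θ_B = 1.589 × tan 40.60° = 1.362.

n ≈ 1.362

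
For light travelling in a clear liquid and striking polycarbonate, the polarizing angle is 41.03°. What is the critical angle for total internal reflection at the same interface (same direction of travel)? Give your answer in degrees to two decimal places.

θ_c ≈ 60.48°

tan θ_B = n₂/n₁ = tan 41.03° = 0.8702.
Total internal reflection: sin θ_c = n₂/n₁ = 0.8702.
θ_c = arcsin(0.8702) = 60.48°.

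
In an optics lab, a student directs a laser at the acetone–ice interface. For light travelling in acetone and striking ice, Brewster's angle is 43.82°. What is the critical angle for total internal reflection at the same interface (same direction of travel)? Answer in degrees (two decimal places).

θ_c ≈ 73.67°

From Brewster, n₂/n₁ = tan θ_B = tan 43.82° = 0.9596.
Then sin θ_c = n₂/n₁ = 0.9596, so θ_c = arcsin 0.9596 = 73.67°.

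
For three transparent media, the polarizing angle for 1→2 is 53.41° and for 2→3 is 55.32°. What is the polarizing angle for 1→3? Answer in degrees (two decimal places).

n₂/n₁ = tan 53.41° = 1.3470 and n₃/n₂ = tan 55.32° = 1.4453.
Multiplying, n₃/n₁ = 1.3470 × 1.4453 = 1.9468, and θ_B(1→3) = arctan 1.9468 = 62.81°.

θ_B ≈ 62.81°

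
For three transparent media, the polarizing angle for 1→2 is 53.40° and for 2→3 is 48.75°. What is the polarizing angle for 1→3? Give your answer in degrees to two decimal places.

tan θ_B(1→2) = n₂/n₁ = tan 53.40° = 1.3465.
tan θ_B(2→3) = n₃/n₂ = tan 48.75° = 1.1403.
So n₃/n₁ = (n₂/n₁)(n₃/n₂) = 1.3465 × 1.1403 = 1.5354.
θ_B(1→3) = arctan(1.5354) = 56.92°.

θ_B ≈ 56.92°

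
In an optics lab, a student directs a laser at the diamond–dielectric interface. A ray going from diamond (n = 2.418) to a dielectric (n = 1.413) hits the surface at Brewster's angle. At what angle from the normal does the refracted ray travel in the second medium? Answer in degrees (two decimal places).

θ_t ≈ 59.70°

θ_B = arctan(n₂/n₁) = arctan(1.413/2.418) = 30.30°.
Since θ_B + θ_t = 90° at Brewster incidence, θ_t = 90° − 30.30° = 59.70°.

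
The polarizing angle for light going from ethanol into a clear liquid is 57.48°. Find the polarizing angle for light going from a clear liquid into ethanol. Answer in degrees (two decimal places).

θ_B' ≈ 32.52°

tan θ_B' = n₁/n₂ = 1/tan θ_B, so θ_B' = 90° − θ_B.
θ_B' = 90° − 57.48° = 32.52°.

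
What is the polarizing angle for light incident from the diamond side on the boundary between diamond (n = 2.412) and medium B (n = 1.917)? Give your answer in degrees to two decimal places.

θ_B ≈ 38.48°

Brewster's condition: tan θ_B = n₂/n₁ = 1.917/2.412 = 0.7948. Taking the arctangent, θ_B = 38.48°.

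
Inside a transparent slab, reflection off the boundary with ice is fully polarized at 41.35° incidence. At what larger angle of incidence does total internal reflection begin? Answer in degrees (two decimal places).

From Brewster, n₂/n₁ = tan θ_B = tan 41.35° = 0.8801.
Then sin θ_c = n₂/n₁ = 0.8801, so θ_c = arcsin 0.8801 = 61.65°.

θ_c ≈ 61.65°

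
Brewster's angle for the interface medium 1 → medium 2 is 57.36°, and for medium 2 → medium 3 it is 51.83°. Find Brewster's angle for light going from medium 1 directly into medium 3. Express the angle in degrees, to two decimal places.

θ_B ≈ 63.28°

tan θ_B(1→2) = n₂/n₁ = tan 57.36° = 1.5613.
tan θ_B(2→3) = n₃/n₂ = tan 51.83° = 1.2721.
n₃/n₁ = 1.9861. Then tan θ_B(1→3) = n₃/n₁, so θ_B(1→3) = arctan(1.9861) = 63.28°.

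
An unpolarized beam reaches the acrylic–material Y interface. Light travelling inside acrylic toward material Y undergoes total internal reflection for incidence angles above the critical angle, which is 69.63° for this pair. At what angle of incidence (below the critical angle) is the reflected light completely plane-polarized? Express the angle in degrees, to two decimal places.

At the critical angle sin θ_c = n₂/n₁, giving n₂/n₁ = sin 69.63° = 0.9375.
Then tan θ_B = n₂/n₁ = 0.9375, so θ_B = arctan 0.9375 = 43.15°.

θ_B ≈ 43.15°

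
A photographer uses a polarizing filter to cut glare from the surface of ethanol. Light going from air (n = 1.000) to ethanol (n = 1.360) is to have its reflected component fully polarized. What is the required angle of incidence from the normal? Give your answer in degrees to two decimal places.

θ_B ≈ 53.67°

tan θ_B = n₂/n₁ = 1.360/1.000 = 1.3600. Taking the arctangent, θ_B = 53.67°.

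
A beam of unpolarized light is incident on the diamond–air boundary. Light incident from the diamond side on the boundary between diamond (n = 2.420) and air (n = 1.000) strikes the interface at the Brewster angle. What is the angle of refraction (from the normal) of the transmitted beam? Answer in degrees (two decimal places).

θ_B = arctan(n₂/n₁) = arctan(1.000/2.420) = 22.45°.
The refracted ray is perpendicular to the reflected ray, so θ_t = 90° − θ_B = 67.55°.

θ_t ≈ 67.55°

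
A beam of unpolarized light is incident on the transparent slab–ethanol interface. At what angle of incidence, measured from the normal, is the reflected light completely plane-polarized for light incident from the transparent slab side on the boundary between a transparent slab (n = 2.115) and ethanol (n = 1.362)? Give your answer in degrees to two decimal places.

θ_B ≈ 32.78°

The reflected p-component vanishes when tan θ_B = n₂/n₁.
tan θ_B = n₂/n₁ = 1.362/2.115 = 0.6440.
θ_B = arctan(0.6440) = 32.78°.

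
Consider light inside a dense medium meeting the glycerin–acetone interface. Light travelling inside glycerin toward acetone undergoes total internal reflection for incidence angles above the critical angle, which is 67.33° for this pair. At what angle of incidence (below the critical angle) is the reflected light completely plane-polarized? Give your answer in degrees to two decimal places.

θ_B ≈ 42.70°

At the critical angle sin θ_c = n₂/n₁, giving n₂/n₁ = sin 67.33° = 0.9227.
Then tan θ_B = n₂/n₁ = 0.9227, so θ_B = arctan 0.9227 = 42.70°.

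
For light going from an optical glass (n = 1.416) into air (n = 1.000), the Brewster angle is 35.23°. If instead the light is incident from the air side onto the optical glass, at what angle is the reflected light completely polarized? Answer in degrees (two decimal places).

tan θ_B' = n₁/n₂ = 1/tan θ_B, so θ_B' = 90° − θ_B.
θ_B' = 90° − 35.23° = 54.77°.

θ_B' ≈ 54.77°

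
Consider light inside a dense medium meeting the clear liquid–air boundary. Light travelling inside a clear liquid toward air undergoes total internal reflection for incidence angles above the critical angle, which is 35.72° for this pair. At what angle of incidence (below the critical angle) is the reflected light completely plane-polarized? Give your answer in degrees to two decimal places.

θ_B ≈ 30.28°

n₂/n₁ = sin θ_c = sin 35.72° = 0.5838.
tan θ_B equals the same ratio, so θ_B = arctan(0.5838) = 30.28°.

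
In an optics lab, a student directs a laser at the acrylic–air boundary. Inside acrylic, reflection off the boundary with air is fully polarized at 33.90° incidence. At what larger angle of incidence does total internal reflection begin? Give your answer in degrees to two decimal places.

θ_c ≈ 42.22°

From Brewster, n₂/n₁ = tan θ_B = tan 33.90° = 0.6720.
Then sin θ_c = n₂/n₁ = 0.6720, so θ_c = arcsin 0.6720 = 42.22°.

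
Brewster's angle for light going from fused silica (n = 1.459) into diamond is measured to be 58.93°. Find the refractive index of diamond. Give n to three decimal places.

n ≈ 2.421

Full polarization of the reflected beam means tan θ_B = n₂/n₁, where n₁ is the incident medium (fused silica).
n₂ = n₁ tan θ_B = 1.459 × tan 58.93° = 2.421.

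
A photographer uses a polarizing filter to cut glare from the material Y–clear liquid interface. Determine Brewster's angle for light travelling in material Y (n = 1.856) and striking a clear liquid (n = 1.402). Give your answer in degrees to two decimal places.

θ_B ≈ 37.07°

Here n₂/n₁ = 1.402/1.856 = 0.7554, and Brewster's law gives tan θ_B = n₂/n₁. Taking the arctangent, θ_B = 37.07°.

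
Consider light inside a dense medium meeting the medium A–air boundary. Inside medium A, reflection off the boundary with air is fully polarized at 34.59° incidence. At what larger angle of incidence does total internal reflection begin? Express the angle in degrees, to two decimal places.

tan θ_B = n₂/n₁ = tan 34.59° = 0.6896.
Total internal reflection: sin θ_c = n₂/n₁ = 0.6896.
θ_c = arcsin(0.6896) = 43.60°.

θ_c ≈ 43.60°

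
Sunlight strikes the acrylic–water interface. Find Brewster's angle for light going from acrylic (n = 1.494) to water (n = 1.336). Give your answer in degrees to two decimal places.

At Brewster's angle the reflected and refracted rays are perpendicular, which with Snell's law gives tan θ_B = n₂/n₁.
tan θ_B = n₂/n₁ = 1.336/1.494 = 0.8942. Taking the arctangent, θ_B = 41.80°.

θ_B ≈ 41.80°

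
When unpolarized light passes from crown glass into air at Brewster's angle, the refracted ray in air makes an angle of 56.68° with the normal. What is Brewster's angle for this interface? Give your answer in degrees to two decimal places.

Brewster's condition makes the reflected and refracted beams perpendicular: θ_B + θ_t = 90°.
θ_B = 90° − 56.68° = 33.32°.

θ_B ≈ 33.32°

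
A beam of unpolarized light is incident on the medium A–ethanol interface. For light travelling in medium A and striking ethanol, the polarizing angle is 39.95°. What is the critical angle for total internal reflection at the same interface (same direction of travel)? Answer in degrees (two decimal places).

n₂/n₁ = tan 39.95° = 0.8376; the critical angle satisfies sin θ_c = n₂/n₁.
θ_c = arcsin(0.8376) = 56.89°.

θ_c ≈ 56.89°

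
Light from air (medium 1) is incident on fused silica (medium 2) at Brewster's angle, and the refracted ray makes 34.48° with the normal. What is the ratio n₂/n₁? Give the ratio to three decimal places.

n₂/n₁ ≈ 1.456

θ_B + θ_t = 90°, so θ_B = 90° − 34.48° = 55.52°.
tan θ_B = n₂/n₁, so n₂/n₁ = tan 55.52° = 1.456.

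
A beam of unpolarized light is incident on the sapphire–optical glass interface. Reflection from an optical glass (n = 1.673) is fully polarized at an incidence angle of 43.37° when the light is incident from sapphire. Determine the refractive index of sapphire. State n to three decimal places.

At the Brewster angle, tan θ_B = n₂/n₁ with n₁ on the incident side (sapphire) and n₂ on the transmitted side (an optical glass).
n₁ = n₂ / tan θ_B = 1.673 / tan 43.37° = 1.771.

n ≈ 1.771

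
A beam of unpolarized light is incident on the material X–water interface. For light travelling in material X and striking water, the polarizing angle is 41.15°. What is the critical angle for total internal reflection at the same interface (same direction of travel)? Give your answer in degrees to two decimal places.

n₂/n₁ = tan 41.15° = 0.8739; the critical angle satisfies sin θ_c = n₂/n₁.
θ_c = arcsin(0.8739) = 60.91°.

θ_c ≈ 60.91°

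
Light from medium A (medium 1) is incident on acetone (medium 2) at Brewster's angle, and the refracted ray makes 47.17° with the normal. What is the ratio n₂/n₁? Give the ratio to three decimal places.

θ_B + θ_t = 90°, so θ_B = 90° − 47.17° = 42.83°.
tan θ_B = n₂/n₁, so n₂/n₁ = tan 42.83° = 0.927.

n₂/n₁ ≈ 0.927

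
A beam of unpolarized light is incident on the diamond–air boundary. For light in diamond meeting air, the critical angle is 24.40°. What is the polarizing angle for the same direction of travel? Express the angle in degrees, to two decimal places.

θ_B ≈ 22.45°

n₂/n₁ = sin θ_c = sin 24.40° = 0.4131.
tan θ_B equals the same ratio, so θ_B = arctan(0.4131) = 22.45°.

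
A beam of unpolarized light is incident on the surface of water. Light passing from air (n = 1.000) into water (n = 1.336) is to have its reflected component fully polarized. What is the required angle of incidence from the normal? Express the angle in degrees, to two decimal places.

θ_B ≈ 53.19°

Here n₂/n₁ = 1.336/1.000 = 1.3360, and Brewster's law gives tan θ_B = n₂/n₁.
So θ_B = arctan 1.3360 = 53.19°.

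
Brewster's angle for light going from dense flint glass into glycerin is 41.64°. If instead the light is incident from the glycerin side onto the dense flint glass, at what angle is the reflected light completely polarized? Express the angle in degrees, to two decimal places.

Reversing the direction swaps n₁ and n₂, so tan θ_B' = 1/tan θ_B and θ_B' = 90° − θ_B.
Hence θ_B' = 90° − 41.64° = 48.36°.

θ_B' ≈ 48.36°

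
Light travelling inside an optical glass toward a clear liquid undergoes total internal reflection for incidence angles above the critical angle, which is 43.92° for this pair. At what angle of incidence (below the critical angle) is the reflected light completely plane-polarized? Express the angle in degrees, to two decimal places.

n₂/n₁ = sin θ_c = sin 43.92° = 0.6937.
tan θ_B equals the same ratio, so θ_B = arctan(0.6937) = 34.75°.

θ_B ≈ 34.75°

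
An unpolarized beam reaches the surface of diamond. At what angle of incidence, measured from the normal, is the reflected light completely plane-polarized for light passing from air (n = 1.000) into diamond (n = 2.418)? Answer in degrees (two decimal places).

θ_B ≈ 67.53°

Brewster's condition: tan θ_B = n₂/n₁ = 2.418/1.000 = 2.4180. Taking the arctangent, θ_B = 67.53°.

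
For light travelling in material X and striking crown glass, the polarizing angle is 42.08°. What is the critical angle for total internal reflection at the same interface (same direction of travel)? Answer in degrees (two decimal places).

tan θ_B = n₂/n₁ = tan 42.08° = 0.9029.
Total internal reflection: sin θ_c = n₂/n₁ = 0.9029.
θ_c = arcsin(0.9029) = 64.55°.

θ_c ≈ 64.55°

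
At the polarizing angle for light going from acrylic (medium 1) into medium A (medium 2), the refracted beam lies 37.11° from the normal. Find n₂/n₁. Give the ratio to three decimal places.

n₂/n₁ ≈ 1.322

θ_B + θ_t = 90°, so θ_B = 90° − 37.11° = 52.89°.
tan θ_B = n₂/n₁, so n₂/n₁ = tan 52.89° = 1.322.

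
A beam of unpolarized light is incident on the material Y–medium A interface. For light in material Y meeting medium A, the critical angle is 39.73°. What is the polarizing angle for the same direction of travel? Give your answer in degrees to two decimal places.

sin θ_c = n₂/n₁, so n₂/n₁ = sin 39.73° = 0.6392.
Brewster: tan θ_B = n₂/n₁ = 0.6392.
θ_B = arctan(0.6392) = 32.59°.

θ_B ≈ 32.59°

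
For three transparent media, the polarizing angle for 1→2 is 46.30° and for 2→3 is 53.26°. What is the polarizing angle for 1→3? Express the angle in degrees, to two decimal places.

tan θ_B(1→2) = n₂/n₁ = tan 46.30° = 1.0464.
tan θ_B(2→3) = n₃/n₂ = tan 53.26° = 1.3397.
So n₃/n₁ = (n₂/n₁)(n₃/n₂) = 1.0464 × 1.3397 = 1.4019.
θ_B(1→3) = arctan(1.4019) = 54.50°.

θ_B ≈ 54.50°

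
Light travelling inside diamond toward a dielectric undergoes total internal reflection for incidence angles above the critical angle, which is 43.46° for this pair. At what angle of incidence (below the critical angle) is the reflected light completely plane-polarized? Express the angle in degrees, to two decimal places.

θ_B ≈ 34.52°

sin θ_c = n₂/n₁, so n₂/n₁ = sin 43.46° = 0.6878.
Brewster: tan θ_B = n₂/n₁ = 0.6878.
θ_B = arctan(0.6878) = 34.52°.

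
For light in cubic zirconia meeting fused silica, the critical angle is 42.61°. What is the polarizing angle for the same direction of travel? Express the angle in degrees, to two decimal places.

θ_B ≈ 34.10°

n₂/n₁ = sin θ_c = sin 42.61° = 0.6770.
tan θ_B equals the same ratio, so θ_B = arctan(0.6770) = 34.10°.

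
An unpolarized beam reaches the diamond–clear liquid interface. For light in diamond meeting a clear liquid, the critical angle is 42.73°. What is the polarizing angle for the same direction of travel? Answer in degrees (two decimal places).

n₂/n₁ = sin θ_c = sin 42.73° = 0.6785.
tan θ_B equals the same ratio, so θ_B = arctan(0.6785) = 34.16°.

θ_B ≈ 34.16°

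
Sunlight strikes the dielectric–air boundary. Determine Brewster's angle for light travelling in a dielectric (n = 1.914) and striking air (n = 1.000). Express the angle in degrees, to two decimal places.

θ_B ≈ 27.59°

Here n₂/n₁ = 1.000/1.914 = 0.5225, and Brewster's law gives tan θ_B = n₂/n₁. Taking the arctangent, θ_B = 27.59°.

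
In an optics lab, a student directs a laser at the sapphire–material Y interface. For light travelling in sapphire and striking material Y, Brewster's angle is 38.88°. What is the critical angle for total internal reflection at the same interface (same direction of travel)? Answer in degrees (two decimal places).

From Brewster, n₂/n₁ = tan θ_B = tan 38.88° = 0.8063.
Then sin θ_c = n₂/n₁ = 0.8063, so θ_c = arcsin 0.8063 = 53.74°.

θ_c ≈ 53.74°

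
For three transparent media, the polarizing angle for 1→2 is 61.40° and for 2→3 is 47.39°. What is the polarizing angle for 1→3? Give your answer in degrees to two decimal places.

θ_B ≈ 63.36°

n₂/n₁ = tan 61.40° = 1.8341 and n₃/n₂ = tan 47.39° = 1.0871.
Multiplying, n₃/n₁ = 1.8341 × 1.0871 = 1.9939, and θ_B(1→3) = arctan 1.9939 = 63.36°.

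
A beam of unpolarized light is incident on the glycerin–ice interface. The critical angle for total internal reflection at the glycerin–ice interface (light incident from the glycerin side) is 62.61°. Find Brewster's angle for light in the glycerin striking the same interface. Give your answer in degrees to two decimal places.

θ_B ≈ 41.60°

sin θ_c = n₂/n₁, so n₂/n₁ = sin 62.61° = 0.8879.
Brewster: tan θ_B = n₂/n₁ = 0.8879.
θ_B = arctan(0.8879) = 41.60°.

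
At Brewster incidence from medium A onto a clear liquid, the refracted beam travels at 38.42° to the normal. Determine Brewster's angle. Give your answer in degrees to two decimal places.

Since the reflected and refracted rays are at right angles at the polarizing angle, θ_B + θ_t = 90°.
θ_B = 90° − 38.42° = 51.58°.

θ_B ≈ 51.58°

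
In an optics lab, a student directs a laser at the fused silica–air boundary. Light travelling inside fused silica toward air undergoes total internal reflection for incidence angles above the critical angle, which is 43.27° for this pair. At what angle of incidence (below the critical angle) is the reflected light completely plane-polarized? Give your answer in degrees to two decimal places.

θ_B ≈ 34.43°

sin θ_c = n₂/n₁, so n₂/n₁ = sin 43.27° = 0.6854.
Brewster: tan θ_B = n₂/n₁ = 0.6854.
θ_B = arctan(0.6854) = 34.43°.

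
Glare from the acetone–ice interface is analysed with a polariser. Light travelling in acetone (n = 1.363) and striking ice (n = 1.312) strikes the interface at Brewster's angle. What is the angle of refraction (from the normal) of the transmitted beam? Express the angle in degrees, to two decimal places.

θ_t ≈ 46.09°

First find Brewster's angle: tan θ_B = 1.312/1.363 = 0.9626, giving θ_B = 43.91°.
The refracted ray is perpendicular to the reflected ray, so θ_t = 90° − θ_B = 46.09°.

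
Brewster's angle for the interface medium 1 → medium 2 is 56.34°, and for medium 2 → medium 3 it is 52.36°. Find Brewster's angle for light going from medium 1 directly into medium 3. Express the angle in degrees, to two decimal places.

θ_B ≈ 62.82°

n₂/n₁ = tan 56.34° = 1.5017 and n₃/n₂ = tan 52.36° = 1.2967.
So n₃/n₁ = (n₂/n₁)(n₃/n₂) = 1.5017 × 1.2967 = 1.9472.
θ_B(1→3) = arctan(1.9472) = 62.82°.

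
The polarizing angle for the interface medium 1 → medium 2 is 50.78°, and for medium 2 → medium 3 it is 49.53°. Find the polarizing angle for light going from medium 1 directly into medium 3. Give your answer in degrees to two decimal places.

θ_B ≈ 55.15°

Each Brewster angle gives a ratio: n₂/n₁ = tan 50.78° = 1.2252, n₃/n₂ = tan 49.53° = 1.1721.
Multiplying, n₃/n₁ = 1.2252 × 1.1721 = 1.4361, and θ_B(1→3) = arctan 1.4361 = 55.15°.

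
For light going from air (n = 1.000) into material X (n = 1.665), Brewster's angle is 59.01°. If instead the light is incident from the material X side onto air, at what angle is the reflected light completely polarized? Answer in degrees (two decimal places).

θ_B' ≈ 30.99°

Reversing the direction swaps n₁ and n₂, so tan θ_B' = 1/tan θ_B and θ_B' = 90° − θ_B.
Hence θ_B' = 90° − 59.01° = 30.99°.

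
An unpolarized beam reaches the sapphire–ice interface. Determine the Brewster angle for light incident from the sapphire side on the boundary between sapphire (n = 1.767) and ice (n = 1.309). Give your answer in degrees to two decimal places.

Brewster's condition: tan θ_B = n₂/n₁ = 1.309/1.767 = 0.7408. Taking the arctangent, θ_B = 36.53°.

θ_B ≈ 36.53°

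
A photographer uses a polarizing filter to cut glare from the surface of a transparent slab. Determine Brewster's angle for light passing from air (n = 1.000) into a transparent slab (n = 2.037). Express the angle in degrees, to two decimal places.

At Brewster's angle the reflected and refracted rays are perpendicular, which with Snell's law gives tan θ_B = n₂/n₁.
Brewster's condition: tan θ_B = n₂/n₁ = 2.037/1.000 = 2.0370.
θ_B = arctan(2.0370) = 63.85°.

θ_B ≈ 63.85°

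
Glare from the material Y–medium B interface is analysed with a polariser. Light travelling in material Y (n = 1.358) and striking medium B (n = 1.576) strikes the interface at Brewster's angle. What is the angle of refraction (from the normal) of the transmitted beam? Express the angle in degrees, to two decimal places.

θ_t ≈ 40.75°

tan θ_B = n₂/n₁ = 1.576/1.358 = 1.1605, so θ_B = 49.25°.
At Brewster's angle the reflected and refracted rays are perpendicular, so θ_t = 90° − θ_B = 90° − 49.25° = 40.75°.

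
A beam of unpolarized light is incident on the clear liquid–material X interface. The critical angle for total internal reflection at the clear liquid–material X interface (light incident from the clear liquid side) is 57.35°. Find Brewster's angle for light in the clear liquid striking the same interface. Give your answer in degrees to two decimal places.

At the critical angle sin θ_c = n₂/n₁, giving n₂/n₁ = sin 57.35° = 0.8420.
Then tan θ_B = n₂/n₁ = 0.8420, so θ_B = arctan 0.8420 = 40.10°.

θ_B ≈ 40.10°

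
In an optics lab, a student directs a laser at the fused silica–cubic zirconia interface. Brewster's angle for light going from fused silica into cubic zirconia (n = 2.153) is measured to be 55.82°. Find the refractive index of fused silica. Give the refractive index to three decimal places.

At Brewster's angle, tan θ_B = n₂/n₁ with n₁ on the incident side (fused silica) and n₂ on the transmitted side (cubic zirconia).
n₁ = n₂ / tan θ_B = 2.153 / tan 55.82° = 1.462.

n ≈ 1.462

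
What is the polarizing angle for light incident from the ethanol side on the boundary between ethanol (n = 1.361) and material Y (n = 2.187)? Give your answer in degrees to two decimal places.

The reflected p-component vanishes when tan θ_B = n₂/n₁.
tan θ_B = n₂/n₁ = 2.187/1.361 = 1.6069.
So θ_B = arctan 1.6069 = 58.11°.

θ_B ≈ 58.11°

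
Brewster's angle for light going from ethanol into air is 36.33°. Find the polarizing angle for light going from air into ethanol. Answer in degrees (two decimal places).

The two Brewster angles are complementary: θ_B' = 90° − θ_B = 90° − 36.33° = 53.67°.

θ_B' ≈ 53.67°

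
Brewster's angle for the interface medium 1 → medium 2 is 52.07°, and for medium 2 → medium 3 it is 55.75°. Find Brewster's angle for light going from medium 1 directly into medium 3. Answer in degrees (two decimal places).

θ_B ≈ 62.05°

tan θ_B(1→2) = n₂/n₁ = tan 52.07° = 1.2832.
tan θ_B(2→3) = n₃/n₂ = tan 55.75° = 1.4687.
n₃/n₁ = 1.8846. Then tan θ_B(1→3) = n₃/n₁, so θ_B(1→3) = arctan(1.8846) = 62.05°.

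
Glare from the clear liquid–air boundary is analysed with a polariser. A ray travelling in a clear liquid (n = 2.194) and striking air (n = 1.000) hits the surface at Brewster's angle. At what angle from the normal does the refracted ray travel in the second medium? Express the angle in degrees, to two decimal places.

θ_B = arctan(n₂/n₁) = arctan(1.000/2.194) = 24.50°.
Since θ_B + θ_t = 90° at Brewster incidence, θ_t = 90° − 24.50° = 65.50°.

θ_t ≈ 65.50°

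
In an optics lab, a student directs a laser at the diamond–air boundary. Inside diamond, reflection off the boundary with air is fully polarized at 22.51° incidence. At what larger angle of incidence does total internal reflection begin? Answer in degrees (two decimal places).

θ_c ≈ 24.48°

tan θ_B = n₂/n₁ = tan 22.51° = 0.4144.
Total internal reflection: sin θ_c = n₂/n₁ = 0.4144.
θ_c = arcsin(0.4144) = 24.48°.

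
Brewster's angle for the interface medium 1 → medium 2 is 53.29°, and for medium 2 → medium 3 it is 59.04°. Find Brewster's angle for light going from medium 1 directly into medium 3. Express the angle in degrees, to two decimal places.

tan θ_B(1→2) = n₂/n₁ = tan 53.29° = 1.3411.
tan θ_B(2→3) = n₃/n₂ = tan 59.04° = 1.6669.
So n₃/n₁ = (n₂/n₁)(n₃/n₂) = 1.3411 × 1.6669 = 2.2355.
θ_B(1→3) = arctan(2.2355) = 65.90°.

θ_B ≈ 65.90°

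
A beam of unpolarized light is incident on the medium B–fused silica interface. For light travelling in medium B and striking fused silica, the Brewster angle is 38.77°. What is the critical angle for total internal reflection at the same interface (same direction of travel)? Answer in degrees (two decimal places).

θ_c ≈ 53.43°

n₂/n₁ = tan 38.77° = 0.8032; the critical angle satisfies sin θ_c = n₂/n₁.
θ_c = arcsin(0.8032) = 53.43°.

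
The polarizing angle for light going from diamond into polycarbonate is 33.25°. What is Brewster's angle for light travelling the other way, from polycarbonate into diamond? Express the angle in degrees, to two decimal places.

θ_B' ≈ 56.75°

tan θ_B' = n₁/n₂ = 1/tan θ_B, so θ_B' = 90° − θ_B.
θ_B' = 90° − 33.25° = 56.75°.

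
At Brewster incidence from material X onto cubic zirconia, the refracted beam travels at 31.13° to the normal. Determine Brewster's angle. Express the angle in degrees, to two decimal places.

θ_B ≈ 58.87°

Brewster's condition makes the reflected and refracted beams perpendicular: θ_B + θ_t = 90°.
θ_B = 90° − 31.13° = 58.87°.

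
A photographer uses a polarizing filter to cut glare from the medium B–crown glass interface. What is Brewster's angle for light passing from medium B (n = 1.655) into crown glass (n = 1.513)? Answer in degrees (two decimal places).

θ_B ≈ 42.43°

Brewster's condition: tan θ_B = n₂/n₁ = 1.513/1.655 = 0.9142.
So θ_B = arctan 0.9142 = 42.43°.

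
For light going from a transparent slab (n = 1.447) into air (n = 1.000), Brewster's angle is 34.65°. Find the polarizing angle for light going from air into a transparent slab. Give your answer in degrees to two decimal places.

θ_B' ≈ 55.35°

The two Brewster angles are complementary: θ_B' = 90° − θ_B = 90° − 34.65° = 55.35°.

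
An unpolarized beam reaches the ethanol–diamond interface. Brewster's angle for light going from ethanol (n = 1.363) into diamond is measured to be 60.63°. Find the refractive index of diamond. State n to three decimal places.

n ≈ 2.422

At Brewster's angle, tan θ_B = n₂/n₁ with n₁ on the incident side (ethanol) and n₂ on the transmitted side (diamond).
n₂ = n₁ tan θ_B = 1.363 × tan 60.63° = 2.422.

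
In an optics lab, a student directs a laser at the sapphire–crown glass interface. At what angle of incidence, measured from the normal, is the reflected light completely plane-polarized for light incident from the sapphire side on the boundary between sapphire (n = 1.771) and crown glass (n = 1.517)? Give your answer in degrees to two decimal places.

The reflected p-component vanishes when tan θ_B = n₂/n₁.
Here n₂/n₁ = 1.517/1.771 = 0.8566, and Brewster's law gives tan θ_B = n₂/n₁.
θ_B = arctan(0.8566) = 40.58°.

θ_B ≈ 40.58°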